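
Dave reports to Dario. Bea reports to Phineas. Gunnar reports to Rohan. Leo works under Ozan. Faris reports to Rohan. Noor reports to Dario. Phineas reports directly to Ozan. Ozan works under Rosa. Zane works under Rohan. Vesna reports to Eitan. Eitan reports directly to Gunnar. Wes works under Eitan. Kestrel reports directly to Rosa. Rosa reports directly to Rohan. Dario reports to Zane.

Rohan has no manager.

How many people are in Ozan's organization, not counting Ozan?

3

Ozan directly manages Leo, Phineas. Leo has no reports. Under Phineas: Bea (1). So Ozan's organization is 2 direct reports plus everyone under them: 1 + 2 = 3.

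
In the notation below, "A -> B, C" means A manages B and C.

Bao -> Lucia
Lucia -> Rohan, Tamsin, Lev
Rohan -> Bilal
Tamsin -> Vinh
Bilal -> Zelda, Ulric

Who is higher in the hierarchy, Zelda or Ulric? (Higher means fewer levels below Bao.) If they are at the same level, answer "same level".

Both Zelda and Ulric are 4 levels below Bao.

same level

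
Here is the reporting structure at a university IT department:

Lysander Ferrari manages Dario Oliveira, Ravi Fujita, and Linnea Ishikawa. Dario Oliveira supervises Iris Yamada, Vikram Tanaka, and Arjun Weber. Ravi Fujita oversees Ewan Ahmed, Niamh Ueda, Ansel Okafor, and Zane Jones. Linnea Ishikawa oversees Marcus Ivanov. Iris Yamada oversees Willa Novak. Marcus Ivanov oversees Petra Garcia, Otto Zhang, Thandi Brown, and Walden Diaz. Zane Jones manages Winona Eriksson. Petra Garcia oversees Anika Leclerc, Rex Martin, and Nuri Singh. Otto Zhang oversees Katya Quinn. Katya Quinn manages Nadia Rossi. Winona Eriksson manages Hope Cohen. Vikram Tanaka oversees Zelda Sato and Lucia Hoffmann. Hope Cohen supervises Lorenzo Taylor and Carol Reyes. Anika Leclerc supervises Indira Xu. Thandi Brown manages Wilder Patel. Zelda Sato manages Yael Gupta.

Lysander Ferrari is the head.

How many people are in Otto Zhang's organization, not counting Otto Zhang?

2

Otto Zhang directly manages Katya Quinn. Under Katya Quinn: Nadia Rossi (1). That's 2 in total.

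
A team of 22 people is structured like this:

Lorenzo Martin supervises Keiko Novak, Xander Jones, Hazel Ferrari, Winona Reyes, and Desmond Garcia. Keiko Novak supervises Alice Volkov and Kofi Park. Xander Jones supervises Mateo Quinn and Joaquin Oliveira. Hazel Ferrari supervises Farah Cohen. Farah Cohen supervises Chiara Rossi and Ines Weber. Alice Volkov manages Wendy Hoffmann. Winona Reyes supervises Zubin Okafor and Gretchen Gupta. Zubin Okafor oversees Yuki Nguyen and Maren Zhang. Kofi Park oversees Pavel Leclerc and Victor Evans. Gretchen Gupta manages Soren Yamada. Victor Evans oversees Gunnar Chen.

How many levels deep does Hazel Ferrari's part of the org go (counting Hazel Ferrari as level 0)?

2

The longest chain under Hazel Ferrari runs Hazel Ferrari → Farah Cohen → Ines Weber, which is 2 levels below Hazel Ferrari.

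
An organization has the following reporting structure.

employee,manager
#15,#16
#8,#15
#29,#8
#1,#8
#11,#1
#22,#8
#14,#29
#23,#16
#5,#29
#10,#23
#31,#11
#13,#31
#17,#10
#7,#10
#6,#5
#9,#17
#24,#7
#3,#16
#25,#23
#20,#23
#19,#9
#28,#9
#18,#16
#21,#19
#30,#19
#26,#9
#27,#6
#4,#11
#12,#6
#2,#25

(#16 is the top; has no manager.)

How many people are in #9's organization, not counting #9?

#9 directly manages #19, #28, #26. Under #19: #30, #21 (2). #28 has no reports. #26 has no reports. So #9's organization is 3 direct reports plus everyone under them: 3 + 1 + 1 = 5.

5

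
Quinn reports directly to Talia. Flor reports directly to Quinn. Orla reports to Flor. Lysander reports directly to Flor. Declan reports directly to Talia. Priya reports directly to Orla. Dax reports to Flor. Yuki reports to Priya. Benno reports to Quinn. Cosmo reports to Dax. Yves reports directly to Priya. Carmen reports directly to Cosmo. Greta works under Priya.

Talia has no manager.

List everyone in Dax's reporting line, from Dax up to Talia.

Dax -> Flor -> Quinn -> Talia

Dax reports to Flor. Flor reports to Quinn. Quinn reports to Talia. Talia is at the top.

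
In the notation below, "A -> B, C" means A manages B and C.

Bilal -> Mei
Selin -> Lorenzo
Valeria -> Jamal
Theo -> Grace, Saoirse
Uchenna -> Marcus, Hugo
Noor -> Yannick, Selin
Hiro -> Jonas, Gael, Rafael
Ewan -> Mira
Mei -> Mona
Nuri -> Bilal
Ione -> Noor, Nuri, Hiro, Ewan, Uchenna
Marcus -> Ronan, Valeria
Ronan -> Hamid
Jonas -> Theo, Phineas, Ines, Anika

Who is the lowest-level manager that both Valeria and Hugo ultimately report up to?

Valeria's chain of managers is Marcus, Uchenna, Ione. Hugo's chain of managers is Uchenna, Ione. The first manager that appears in both chains is Uchenna.

Uchenna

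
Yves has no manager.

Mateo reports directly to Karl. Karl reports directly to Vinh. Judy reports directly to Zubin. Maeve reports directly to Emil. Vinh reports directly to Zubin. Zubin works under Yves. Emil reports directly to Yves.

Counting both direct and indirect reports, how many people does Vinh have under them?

Vinh directly manages Karl. Under Karl: Mateo (1). That's 2 in total.

2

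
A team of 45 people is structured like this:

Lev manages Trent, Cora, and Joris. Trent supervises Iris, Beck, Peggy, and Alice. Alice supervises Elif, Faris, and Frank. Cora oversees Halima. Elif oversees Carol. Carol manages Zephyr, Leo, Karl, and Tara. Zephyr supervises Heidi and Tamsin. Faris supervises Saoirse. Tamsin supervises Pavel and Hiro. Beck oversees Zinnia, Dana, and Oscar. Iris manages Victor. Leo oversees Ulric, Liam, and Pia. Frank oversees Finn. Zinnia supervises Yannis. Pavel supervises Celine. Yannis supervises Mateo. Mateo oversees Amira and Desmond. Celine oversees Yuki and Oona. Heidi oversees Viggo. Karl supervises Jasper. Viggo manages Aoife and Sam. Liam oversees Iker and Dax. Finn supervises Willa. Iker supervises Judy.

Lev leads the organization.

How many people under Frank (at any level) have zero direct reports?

1

The only person in Frank's organization with no one reporting to them is Willa. That is 1.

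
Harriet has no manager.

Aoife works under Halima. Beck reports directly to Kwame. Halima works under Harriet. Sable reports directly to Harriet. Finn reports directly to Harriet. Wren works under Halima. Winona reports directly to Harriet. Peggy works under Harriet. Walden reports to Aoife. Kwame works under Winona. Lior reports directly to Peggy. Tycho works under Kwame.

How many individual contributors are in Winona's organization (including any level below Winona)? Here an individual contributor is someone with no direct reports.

2

The people in Winona's organization with no one reporting to them are Beck, Tycho. That is 2.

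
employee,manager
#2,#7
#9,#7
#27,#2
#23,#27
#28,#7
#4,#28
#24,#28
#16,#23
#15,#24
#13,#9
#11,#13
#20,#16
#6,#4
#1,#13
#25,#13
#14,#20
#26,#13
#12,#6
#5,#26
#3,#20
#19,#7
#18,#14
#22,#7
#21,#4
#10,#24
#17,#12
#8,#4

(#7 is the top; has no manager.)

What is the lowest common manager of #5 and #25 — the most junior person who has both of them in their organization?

#5's chain of managers is #26, #13, #9, #7. #25's chain of managers is #13, #9, #7. The first manager that appears in both chains is #13.

#13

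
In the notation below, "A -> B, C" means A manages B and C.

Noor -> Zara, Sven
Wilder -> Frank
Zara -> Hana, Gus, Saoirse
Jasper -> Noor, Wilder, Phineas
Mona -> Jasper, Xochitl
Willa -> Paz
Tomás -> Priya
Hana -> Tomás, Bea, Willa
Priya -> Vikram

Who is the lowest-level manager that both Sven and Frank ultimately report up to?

Jasper

Sven's chain of managers is Noor, Jasper, Mona. Frank's chain of managers is Wilder, Jasper, Mona. The first manager that appears in both chains is Jasper.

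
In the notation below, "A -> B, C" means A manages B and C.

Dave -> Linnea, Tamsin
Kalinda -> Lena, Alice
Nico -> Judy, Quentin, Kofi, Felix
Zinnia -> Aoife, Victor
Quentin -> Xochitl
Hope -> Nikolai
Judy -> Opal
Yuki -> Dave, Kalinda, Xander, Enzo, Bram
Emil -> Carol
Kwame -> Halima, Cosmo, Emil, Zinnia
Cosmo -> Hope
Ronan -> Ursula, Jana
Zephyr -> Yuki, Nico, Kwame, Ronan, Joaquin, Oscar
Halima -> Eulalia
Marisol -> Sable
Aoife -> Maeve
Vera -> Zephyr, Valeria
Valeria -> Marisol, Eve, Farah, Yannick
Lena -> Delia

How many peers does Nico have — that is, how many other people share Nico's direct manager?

Nico reports to Zephyr. Zephyr's other direct reports are Yuki, Kwame, Ronan, Joaquin, Oscar — 5 peers.

5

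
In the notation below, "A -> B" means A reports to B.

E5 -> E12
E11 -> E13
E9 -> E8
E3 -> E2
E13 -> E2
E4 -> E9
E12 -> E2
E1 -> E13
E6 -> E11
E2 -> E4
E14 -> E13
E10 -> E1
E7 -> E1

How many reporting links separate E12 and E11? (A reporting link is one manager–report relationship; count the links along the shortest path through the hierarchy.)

3

E12 is 1 level below E2, and E11 is 2 levels below E2 (their lowest common manager). The shortest path runs up from E12 to E2 and back down to E11: 1 + 2 = 3 links.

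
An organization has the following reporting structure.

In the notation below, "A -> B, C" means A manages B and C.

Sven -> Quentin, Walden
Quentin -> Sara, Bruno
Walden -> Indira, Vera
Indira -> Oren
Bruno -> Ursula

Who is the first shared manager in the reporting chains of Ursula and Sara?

Ursula's chain of managers is Bruno, Quentin, Sven. Sara's chain of managers is Quentin, Sven. The first manager that appears in both chains is Quentin.

Quentin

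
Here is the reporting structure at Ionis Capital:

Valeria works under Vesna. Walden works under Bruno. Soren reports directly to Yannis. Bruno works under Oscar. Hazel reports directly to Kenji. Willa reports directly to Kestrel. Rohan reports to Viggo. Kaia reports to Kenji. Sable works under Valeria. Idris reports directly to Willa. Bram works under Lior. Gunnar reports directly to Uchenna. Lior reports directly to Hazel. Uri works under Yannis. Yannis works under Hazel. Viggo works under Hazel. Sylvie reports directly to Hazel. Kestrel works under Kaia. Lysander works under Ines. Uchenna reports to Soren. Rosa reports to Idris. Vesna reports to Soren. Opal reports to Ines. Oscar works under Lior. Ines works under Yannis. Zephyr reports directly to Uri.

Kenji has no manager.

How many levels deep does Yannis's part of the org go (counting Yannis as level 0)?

4

The longest chain under Yannis runs Yannis → Soren → Vesna → Valeria → Sable, which is 4 levels below Yannis.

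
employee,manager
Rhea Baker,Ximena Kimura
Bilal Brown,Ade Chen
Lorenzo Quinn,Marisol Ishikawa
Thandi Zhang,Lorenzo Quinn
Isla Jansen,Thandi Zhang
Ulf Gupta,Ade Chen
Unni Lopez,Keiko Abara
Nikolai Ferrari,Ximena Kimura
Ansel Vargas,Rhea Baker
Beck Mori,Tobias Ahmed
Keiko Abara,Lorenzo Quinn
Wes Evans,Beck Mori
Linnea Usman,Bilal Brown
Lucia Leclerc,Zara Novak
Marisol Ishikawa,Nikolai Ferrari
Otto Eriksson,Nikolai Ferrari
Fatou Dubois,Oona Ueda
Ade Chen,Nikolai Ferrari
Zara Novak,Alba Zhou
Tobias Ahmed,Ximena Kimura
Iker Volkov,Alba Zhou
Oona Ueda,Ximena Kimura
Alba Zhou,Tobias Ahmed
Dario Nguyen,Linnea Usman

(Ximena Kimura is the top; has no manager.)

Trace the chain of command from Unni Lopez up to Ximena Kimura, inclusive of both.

Unni Lopez -> Keiko Abara -> Lorenzo Quinn -> Marisol Ishikawa -> Nikolai Ferrari -> Ximena Kimura

Unni Lopez reports to Keiko Abara. Keiko Abara reports to Lorenzo Quinn. Lorenzo Quinn reports to Marisol Ishikawa. Marisol Ishikawa reports to Nikolai Ferrari. Nikolai Ferrari reports to Ximena Kimura. Ximena Kimura is at the top.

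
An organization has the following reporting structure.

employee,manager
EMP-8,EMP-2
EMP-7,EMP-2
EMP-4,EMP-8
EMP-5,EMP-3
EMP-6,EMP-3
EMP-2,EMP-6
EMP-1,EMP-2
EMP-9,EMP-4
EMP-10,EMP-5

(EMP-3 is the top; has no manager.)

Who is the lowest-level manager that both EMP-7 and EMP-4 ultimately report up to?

EMP-7's chain of managers is EMP-2, EMP-6, EMP-3. EMP-4's chain of managers is EMP-8, EMP-2, EMP-6, EMP-3. The first manager that appears in both chains is EMP-2.

EMP-2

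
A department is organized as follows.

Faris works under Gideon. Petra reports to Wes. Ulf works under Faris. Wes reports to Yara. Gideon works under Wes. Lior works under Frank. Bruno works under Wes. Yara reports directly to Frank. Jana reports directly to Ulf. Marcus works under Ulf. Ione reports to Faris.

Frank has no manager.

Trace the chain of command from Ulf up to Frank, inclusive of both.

Ulf -> Faris -> Gideon -> Wes -> Yara -> Frank

Ulf reports to Faris. Faris reports to Gideon. Gideon reports to Wes. Wes reports to Yara. Yara reports to Frank. Frank is at the top.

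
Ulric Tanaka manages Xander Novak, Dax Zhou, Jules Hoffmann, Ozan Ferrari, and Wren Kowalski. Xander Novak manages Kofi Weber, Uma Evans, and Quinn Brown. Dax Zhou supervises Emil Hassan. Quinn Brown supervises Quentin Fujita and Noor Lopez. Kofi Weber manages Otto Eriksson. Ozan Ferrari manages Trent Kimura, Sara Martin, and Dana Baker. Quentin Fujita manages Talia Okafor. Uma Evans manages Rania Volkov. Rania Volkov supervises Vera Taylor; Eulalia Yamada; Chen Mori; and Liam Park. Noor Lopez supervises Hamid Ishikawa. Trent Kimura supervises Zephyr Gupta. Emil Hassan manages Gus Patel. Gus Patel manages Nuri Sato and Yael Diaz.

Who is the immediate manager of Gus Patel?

Emil Hassan

Gus Patel reports directly to Emil Hassan.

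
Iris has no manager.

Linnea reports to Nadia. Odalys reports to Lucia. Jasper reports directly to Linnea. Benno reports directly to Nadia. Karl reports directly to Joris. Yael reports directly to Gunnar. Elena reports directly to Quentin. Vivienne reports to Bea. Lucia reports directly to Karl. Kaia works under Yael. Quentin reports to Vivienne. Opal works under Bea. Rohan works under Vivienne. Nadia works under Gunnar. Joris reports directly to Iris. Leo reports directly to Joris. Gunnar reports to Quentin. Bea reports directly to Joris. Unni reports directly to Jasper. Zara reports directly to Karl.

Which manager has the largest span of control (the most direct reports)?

Direct-report counts: Iris has 1; Joris has 3; Karl has 2; Lucia has 1; Bea has 2; Vivienne has 2; Quentin has 2; Gunnar has 2; Yael has 1; Nadia has 2; Linnea has 1; Jasper has 1. The largest is 3, held by Joris.

Joris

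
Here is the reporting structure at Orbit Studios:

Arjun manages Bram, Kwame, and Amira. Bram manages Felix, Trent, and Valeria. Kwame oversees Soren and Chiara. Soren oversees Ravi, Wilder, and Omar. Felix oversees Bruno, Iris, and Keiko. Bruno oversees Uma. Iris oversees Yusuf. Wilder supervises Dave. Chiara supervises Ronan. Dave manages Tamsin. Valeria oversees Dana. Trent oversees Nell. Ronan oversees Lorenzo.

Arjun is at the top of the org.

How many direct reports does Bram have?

Bram directly manages Felix, Valeria, Trent. That is 3 direct reports.

3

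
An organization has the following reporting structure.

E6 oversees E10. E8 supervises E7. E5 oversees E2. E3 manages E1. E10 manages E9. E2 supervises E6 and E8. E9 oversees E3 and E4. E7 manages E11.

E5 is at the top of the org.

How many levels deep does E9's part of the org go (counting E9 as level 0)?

2

The longest chain under E9 runs E9 → E3 → E1, which is 2 levels below E9.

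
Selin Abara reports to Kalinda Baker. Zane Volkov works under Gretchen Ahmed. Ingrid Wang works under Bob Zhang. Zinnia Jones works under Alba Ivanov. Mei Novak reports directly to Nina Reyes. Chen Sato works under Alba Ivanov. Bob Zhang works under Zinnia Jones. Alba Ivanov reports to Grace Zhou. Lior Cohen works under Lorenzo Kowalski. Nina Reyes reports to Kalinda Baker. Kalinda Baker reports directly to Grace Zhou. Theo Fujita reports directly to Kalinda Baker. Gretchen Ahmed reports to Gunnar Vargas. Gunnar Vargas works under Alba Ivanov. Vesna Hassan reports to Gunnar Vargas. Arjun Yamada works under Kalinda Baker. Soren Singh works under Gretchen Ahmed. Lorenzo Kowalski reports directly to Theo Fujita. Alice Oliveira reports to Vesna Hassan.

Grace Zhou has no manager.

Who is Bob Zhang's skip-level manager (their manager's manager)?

Bob Zhang reports to Zinnia Jones, and Zinnia Jones reports to Alba Ivanov. So Bob Zhang's skip-level manager is Alba Ivanov.

Alba Ivanov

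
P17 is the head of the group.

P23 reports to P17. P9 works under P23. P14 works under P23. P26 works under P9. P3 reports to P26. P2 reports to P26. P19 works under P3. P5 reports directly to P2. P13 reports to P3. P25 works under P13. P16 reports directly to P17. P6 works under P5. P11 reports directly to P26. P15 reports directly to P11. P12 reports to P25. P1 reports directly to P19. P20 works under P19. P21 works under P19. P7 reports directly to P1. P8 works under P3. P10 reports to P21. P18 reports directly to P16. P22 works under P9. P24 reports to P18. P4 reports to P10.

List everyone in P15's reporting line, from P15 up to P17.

P15 -> P11 -> P26 -> P9 -> P23 -> P17

P15 reports to P11. P11 reports to P26. P26 reports to P9. P9 reports to P23. P23 reports to P17. P17 is at the top.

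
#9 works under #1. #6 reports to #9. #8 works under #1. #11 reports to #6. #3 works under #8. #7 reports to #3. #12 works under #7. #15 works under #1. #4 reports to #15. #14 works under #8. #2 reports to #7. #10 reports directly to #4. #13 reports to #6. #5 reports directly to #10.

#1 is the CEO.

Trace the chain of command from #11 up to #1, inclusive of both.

#11 reports to #6. #6 reports to #9. #9 reports to #1. #1 is at the top.

#11 -> #6 -> #9 -> #1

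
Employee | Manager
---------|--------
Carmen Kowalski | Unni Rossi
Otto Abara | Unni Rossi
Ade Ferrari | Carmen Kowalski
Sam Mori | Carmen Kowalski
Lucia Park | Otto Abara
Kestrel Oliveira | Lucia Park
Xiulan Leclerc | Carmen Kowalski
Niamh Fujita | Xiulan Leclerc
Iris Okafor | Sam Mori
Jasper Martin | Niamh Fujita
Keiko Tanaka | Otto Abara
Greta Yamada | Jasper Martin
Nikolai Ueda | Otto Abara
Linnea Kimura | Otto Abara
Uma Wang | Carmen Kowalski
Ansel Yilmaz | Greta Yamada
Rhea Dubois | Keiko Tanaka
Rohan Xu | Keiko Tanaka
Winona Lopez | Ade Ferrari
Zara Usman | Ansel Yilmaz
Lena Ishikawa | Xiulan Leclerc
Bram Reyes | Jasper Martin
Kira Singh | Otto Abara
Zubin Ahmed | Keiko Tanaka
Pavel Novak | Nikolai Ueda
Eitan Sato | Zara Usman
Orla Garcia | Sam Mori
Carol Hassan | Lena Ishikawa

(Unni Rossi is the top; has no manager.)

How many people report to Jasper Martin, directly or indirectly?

Jasper Martin directly manages Greta Yamada, Bram Reyes. Under Greta Yamada: Ansel Yilmaz, Zara Usman, Eitan Sato (3). Bram Reyes has no reports. So Jasper Martin's organization is 2 direct reports plus everyone under them: 4 + 1 = 5.

5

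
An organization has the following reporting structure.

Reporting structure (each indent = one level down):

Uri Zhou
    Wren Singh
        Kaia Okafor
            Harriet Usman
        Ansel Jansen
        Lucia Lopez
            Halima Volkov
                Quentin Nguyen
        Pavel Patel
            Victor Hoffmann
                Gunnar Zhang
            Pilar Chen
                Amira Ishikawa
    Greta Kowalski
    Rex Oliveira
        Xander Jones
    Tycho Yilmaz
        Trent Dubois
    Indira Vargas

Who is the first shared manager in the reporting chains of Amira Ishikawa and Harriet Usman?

Wren Singh

Amira Ishikawa's chain of managers is Pilar Chen, Pavel Patel, Wren Singh, Uri Zhou. Harriet Usman's chain of managers is Kaia Okafor, Wren Singh, Uri Zhou. The first manager that appears in both chains is Wren Singh.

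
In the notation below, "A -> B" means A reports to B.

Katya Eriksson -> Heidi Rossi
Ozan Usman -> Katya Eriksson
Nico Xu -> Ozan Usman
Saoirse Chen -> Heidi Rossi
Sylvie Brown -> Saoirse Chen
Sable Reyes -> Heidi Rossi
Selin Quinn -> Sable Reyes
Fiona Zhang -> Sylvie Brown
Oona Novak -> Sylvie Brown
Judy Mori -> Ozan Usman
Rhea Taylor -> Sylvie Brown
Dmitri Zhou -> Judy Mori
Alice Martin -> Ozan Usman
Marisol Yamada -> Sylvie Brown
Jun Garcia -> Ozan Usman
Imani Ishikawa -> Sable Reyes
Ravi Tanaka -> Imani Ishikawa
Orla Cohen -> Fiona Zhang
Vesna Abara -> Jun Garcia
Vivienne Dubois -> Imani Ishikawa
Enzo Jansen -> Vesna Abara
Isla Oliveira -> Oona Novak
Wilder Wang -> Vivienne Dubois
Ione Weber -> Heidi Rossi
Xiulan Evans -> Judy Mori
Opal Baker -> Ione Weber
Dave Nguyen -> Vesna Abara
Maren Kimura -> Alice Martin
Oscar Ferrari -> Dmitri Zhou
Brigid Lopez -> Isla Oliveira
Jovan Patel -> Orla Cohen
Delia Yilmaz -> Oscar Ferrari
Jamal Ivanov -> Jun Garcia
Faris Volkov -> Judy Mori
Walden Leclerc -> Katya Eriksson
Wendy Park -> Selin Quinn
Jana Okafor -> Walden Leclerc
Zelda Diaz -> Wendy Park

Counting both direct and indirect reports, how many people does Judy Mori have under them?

5

Judy Mori directly manages Dmitri Zhou, Xiulan Evans, Faris Volkov. Under Dmitri Zhou: Oscar Ferrari, Delia Yilmaz (2). Xiulan Evans has no reports. Faris Volkov has no reports. So Judy Mori's organization is 3 direct reports plus everyone under them: 3 + 1 + 1 = 5.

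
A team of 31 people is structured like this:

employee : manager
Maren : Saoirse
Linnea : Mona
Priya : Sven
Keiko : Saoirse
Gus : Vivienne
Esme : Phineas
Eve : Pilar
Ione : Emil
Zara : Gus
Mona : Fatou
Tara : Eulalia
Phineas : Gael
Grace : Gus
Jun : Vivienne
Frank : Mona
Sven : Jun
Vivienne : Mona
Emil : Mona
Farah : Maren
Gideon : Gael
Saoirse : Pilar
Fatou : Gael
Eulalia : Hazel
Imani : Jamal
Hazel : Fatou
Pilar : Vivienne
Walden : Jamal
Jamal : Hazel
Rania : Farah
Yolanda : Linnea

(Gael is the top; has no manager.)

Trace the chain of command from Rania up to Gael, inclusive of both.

Rania -> Farah -> Maren -> Saoirse -> Pilar -> Vivienne -> Mona -> Fatou -> Gael

Rania reports to Farah. Farah reports to Maren. Maren reports to Saoirse. Saoirse reports to Pilar. Pilar reports to Vivienne. Vivienne reports to Mona. Mona reports to Fatou. Fatou reports to Gael. Gael is at the top.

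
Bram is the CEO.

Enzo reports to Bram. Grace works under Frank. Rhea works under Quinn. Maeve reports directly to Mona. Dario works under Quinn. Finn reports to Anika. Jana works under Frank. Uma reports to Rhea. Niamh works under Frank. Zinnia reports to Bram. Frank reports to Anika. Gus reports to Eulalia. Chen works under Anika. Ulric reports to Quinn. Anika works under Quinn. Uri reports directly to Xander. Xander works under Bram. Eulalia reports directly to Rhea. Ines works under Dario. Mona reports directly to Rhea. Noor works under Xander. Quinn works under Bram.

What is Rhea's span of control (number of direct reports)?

3

Rhea directly manages Eulalia, Uma, Mona. That is 3 direct reports.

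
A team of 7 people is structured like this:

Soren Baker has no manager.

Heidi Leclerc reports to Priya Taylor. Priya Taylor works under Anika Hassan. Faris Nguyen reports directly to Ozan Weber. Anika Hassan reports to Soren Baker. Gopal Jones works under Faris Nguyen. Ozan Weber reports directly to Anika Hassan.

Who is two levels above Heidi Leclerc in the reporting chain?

Heidi Leclerc reports to Priya Taylor, and Priya Taylor reports to Anika Hassan. So Heidi Leclerc's skip-level manager is Anika Hassan.

Anika Hassan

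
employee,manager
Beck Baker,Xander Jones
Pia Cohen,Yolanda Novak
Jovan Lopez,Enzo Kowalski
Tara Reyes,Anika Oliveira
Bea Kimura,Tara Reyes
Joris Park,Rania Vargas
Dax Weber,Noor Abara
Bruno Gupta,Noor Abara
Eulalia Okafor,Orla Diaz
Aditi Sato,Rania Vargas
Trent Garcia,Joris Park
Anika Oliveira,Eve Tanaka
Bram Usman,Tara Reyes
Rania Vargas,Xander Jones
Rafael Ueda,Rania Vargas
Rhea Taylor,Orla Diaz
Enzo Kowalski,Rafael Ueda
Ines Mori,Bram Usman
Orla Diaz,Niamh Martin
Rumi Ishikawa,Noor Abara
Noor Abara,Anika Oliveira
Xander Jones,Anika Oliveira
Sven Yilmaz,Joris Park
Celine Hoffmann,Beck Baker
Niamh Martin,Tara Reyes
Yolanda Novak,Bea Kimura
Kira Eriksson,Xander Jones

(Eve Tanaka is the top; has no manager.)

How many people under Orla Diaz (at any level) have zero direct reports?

2

The people in Orla Diaz's organization with no one reporting to them are Rhea Taylor, Eulalia Okafor. That is 2.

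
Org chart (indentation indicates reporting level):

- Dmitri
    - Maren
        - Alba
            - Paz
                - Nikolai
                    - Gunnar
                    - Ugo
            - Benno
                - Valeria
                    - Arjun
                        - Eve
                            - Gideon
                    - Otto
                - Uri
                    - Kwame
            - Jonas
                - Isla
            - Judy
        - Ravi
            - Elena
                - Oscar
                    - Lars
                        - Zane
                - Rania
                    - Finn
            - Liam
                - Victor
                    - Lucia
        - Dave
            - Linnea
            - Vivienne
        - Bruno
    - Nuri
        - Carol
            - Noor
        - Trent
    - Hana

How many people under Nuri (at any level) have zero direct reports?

The people in Nuri's organization with no one reporting to them are Trent, Noor. That is 2.

2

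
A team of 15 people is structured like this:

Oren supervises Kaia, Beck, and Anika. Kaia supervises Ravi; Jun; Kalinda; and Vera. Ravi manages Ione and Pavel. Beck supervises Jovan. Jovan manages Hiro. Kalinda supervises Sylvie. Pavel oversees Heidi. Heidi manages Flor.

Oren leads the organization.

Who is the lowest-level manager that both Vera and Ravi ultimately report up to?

Vera's chain of managers is Kaia, Oren. Ravi's chain of managers is Kaia, Oren. The first manager that appears in both chains is Kaia.

Kaia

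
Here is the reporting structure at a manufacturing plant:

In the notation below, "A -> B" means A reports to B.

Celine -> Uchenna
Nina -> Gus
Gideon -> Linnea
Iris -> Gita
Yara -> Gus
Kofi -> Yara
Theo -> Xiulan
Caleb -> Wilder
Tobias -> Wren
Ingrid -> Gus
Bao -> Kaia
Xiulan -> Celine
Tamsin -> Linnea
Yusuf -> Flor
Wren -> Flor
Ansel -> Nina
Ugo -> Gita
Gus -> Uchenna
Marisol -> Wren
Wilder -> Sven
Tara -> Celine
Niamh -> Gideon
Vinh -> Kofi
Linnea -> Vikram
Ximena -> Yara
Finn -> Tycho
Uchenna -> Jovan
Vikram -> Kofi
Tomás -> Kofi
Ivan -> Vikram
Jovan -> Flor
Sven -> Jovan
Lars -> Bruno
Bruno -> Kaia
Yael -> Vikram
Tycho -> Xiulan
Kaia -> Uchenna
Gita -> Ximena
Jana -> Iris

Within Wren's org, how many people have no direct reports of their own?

2

The people in Wren's organization with no one reporting to them are Tobias, Marisol. That is 2.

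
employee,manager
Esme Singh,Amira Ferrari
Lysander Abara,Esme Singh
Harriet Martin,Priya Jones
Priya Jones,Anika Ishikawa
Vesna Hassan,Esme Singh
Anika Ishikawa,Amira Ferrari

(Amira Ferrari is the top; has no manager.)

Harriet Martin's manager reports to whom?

Anika Ishikawa

Harriet Martin reports to Priya Jones, and Priya Jones reports to Anika Ishikawa. So Harriet Martin's skip-level manager is Anika Ishikawa.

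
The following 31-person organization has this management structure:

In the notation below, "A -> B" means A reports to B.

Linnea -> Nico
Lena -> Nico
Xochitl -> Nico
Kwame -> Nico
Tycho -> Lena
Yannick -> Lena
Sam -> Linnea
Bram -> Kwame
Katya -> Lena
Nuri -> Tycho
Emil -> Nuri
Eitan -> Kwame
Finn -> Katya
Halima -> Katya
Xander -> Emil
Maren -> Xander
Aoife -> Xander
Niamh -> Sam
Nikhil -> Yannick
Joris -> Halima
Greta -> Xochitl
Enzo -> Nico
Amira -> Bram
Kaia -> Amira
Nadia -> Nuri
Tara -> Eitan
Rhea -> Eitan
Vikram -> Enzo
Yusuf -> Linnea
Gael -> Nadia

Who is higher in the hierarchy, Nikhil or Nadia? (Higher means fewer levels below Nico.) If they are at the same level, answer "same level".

Nikhil is 3 levels below Nico; Nadia is 4. Nikhil is higher.

Nikhil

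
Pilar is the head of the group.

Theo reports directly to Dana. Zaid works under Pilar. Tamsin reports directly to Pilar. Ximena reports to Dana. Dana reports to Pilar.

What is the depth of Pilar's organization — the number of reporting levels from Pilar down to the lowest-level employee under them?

The longest chain under Pilar runs Pilar → Dana → Ximena, which is 2 levels below Pilar.

2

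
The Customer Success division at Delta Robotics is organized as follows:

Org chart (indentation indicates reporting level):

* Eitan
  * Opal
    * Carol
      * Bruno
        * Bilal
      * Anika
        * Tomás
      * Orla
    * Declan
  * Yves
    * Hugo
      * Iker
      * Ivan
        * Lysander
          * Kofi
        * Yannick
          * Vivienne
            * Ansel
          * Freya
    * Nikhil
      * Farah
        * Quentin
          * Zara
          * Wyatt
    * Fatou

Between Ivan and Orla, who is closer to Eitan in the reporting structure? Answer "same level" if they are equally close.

same level

Both Ivan and Orla are 3 levels below Eitan.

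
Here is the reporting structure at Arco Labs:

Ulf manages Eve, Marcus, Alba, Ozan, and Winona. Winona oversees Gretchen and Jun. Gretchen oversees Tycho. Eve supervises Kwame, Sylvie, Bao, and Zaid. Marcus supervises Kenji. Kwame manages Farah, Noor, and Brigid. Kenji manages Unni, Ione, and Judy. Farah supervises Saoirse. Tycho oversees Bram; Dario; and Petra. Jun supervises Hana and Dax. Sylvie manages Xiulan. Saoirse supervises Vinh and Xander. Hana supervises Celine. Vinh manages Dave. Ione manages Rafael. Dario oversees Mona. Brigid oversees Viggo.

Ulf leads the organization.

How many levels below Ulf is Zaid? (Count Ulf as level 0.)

2

Chain from Zaid up to Ulf: Zaid → Eve → Ulf. That is 2 steps up, so Zaid is 2 levels below Ulf.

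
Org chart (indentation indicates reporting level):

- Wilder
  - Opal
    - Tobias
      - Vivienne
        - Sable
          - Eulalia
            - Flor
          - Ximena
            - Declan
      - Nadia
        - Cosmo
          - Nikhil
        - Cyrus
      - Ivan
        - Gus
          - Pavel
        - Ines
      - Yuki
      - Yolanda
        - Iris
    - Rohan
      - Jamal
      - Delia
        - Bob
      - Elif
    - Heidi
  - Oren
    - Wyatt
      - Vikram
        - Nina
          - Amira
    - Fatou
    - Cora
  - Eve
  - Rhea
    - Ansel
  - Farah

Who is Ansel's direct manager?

Ansel reports directly to Rhea.

Rhea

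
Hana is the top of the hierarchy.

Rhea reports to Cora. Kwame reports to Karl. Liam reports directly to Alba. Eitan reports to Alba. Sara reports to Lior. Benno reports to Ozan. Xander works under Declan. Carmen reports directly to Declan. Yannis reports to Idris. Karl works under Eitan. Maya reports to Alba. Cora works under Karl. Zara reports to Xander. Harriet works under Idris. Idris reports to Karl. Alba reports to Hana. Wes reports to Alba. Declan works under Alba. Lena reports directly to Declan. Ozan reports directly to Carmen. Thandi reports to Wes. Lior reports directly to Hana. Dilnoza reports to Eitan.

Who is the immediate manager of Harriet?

Idris

Harriet reports directly to Idris.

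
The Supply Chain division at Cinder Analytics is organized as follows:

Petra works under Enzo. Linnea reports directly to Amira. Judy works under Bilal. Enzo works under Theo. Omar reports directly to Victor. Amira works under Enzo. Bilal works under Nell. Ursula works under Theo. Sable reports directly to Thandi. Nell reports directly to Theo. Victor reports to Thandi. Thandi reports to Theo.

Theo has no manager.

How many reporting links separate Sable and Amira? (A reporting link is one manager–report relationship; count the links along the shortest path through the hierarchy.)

4

Sable is 2 levels below Theo, and Amira is 2 levels below Theo (their lowest common manager). The shortest path runs up from Sable to Theo and back down to Amira: 2 + 2 = 4 links.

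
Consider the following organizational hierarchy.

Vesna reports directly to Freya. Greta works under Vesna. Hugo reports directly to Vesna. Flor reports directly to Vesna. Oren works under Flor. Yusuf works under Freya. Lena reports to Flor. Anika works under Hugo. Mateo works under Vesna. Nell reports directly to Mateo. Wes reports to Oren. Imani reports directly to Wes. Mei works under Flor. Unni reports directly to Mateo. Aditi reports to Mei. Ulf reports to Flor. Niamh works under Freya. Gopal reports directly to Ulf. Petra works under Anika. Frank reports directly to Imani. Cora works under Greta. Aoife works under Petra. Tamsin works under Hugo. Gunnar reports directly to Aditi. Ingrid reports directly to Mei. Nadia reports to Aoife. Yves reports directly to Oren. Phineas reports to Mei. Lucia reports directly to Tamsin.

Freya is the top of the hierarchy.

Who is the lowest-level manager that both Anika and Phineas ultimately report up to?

Vesna

Anika's chain of managers is Hugo, Vesna, Freya. Phineas's chain of managers is Mei, Flor, Vesna, Freya. The first manager that appears in both chains is Vesna.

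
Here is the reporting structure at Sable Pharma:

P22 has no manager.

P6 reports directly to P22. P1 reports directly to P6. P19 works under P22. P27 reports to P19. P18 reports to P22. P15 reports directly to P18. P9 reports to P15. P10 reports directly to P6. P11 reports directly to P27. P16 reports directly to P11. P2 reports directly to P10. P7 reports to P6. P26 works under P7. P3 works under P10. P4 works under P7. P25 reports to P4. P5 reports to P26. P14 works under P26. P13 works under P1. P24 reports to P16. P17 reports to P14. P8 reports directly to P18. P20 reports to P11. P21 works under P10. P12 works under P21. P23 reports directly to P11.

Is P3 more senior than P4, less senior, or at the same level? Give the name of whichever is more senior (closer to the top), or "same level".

same level

Both P3 and P4 are 3 levels below P22.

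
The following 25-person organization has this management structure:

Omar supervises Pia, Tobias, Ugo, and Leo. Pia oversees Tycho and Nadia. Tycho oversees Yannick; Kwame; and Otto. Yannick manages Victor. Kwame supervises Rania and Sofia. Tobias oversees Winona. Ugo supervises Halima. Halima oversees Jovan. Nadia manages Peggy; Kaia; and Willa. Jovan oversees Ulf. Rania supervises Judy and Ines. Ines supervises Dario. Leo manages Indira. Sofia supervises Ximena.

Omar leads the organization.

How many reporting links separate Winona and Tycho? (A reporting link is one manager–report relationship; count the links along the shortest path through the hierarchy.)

4

Winona is 2 levels below Omar, and Tycho is 2 levels below Omar (their lowest common manager). The shortest path runs up from Winona to Omar and back down to Tycho: 2 + 2 = 4 links.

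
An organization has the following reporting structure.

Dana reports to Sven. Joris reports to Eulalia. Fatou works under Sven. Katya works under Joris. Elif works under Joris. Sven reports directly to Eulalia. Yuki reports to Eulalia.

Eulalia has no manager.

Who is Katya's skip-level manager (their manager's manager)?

Katya reports to Joris, and Joris reports to Eulalia. So Katya's skip-level manager is Eulalia.

Eulalia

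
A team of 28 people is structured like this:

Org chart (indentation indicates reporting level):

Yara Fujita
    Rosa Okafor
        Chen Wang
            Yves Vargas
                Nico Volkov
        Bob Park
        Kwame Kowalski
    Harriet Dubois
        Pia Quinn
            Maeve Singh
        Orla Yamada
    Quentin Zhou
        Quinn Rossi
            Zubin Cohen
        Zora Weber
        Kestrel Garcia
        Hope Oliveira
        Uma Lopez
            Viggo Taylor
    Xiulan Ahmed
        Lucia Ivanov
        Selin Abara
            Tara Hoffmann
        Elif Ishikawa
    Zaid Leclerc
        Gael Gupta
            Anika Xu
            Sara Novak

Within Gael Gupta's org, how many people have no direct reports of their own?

2

The people in Gael Gupta's organization with no one reporting to them are Sara Novak, Anika Xu. That is 2.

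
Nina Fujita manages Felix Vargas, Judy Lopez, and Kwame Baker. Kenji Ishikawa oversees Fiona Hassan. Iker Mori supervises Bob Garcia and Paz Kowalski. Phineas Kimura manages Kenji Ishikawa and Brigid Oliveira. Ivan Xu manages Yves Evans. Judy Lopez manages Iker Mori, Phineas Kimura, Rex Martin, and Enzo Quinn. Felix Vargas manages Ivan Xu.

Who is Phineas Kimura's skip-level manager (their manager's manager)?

Phineas Kimura reports to Judy Lopez, and Judy Lopez reports to Nina Fujita. So Phineas Kimura's skip-level manager is Nina Fujita.

Nina Fujita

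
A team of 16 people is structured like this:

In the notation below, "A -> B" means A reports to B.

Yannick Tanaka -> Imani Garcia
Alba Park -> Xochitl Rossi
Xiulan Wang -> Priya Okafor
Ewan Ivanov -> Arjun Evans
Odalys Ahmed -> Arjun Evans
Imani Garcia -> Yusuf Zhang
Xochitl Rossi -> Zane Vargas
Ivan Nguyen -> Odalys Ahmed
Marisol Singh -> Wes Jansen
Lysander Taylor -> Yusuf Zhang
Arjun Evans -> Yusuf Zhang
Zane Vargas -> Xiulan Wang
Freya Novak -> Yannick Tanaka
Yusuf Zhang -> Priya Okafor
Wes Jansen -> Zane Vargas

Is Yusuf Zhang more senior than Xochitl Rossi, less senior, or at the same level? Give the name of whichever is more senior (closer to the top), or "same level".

Yusuf Zhang is 1 level below Priya Okafor; Xochitl Rossi is 3. Yusuf Zhang is higher.

Yusuf Zhang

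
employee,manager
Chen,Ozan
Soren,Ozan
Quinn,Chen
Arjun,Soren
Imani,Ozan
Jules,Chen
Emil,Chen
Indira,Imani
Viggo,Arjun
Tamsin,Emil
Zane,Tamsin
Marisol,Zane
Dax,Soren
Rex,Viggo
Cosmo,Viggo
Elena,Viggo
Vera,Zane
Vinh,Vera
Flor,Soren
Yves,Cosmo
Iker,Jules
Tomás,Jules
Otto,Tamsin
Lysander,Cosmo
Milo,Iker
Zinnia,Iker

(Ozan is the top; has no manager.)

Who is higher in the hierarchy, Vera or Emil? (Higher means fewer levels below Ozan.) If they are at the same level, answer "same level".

Emil

Vera is 5 levels below Ozan; Emil is 2. Emil is higher.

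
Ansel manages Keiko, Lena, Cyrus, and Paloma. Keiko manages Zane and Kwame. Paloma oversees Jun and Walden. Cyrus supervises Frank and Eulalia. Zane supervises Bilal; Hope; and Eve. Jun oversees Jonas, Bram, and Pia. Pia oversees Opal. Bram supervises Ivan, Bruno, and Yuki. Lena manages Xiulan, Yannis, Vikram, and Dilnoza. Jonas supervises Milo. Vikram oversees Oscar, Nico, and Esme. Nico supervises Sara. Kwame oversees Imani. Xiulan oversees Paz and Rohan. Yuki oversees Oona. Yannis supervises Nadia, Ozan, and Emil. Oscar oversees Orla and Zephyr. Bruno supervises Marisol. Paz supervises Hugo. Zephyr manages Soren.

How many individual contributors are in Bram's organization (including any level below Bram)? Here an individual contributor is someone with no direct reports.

The people in Bram's organization with no one reporting to them are Marisol, Oona, Ivan. That is 3.

3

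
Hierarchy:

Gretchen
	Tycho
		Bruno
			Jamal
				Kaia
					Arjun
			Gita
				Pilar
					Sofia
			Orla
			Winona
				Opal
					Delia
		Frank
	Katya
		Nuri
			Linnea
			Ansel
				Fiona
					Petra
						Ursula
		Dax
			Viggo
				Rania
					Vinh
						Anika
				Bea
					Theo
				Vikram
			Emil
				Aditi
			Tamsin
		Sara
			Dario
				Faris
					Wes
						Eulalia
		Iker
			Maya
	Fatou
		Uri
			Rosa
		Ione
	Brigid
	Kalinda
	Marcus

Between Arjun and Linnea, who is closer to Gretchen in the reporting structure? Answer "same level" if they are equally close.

Linnea

Arjun is 5 levels below Gretchen; Linnea is 3. Linnea is higher.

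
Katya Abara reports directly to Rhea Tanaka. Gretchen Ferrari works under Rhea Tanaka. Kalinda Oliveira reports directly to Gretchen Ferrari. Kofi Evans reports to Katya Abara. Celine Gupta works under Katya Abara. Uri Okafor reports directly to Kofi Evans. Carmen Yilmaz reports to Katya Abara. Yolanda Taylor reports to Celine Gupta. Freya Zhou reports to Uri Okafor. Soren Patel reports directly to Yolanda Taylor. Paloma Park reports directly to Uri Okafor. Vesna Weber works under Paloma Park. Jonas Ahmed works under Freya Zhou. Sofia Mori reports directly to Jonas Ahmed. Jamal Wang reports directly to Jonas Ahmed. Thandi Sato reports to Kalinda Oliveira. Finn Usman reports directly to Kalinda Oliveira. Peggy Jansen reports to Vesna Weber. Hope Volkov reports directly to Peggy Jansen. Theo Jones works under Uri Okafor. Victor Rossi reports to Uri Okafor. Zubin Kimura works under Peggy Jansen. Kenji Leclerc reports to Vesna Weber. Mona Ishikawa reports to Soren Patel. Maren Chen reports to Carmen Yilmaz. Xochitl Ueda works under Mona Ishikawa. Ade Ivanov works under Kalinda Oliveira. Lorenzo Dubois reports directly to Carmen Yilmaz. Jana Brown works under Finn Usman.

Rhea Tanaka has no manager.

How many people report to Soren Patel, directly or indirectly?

Soren Patel directly manages Mona Ishikawa. Under Mona Ishikawa: Xochitl Ueda (1). That's 2 in total.

2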